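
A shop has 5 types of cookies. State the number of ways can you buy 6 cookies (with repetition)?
210

Reasoning: Stars and bars: C(6+5-1, 6) = C(10, 6) = 210.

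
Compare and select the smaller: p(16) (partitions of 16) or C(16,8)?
Pentagonal recurrence p(n) = p(n−1) + p(n−2) − p(n−5) − p(n−7) + …: p(16) = p(15) + p(14) − p(11) − p(9) + p(4) + p(1) = 176 + 135 − 56 − 30 + 5 + 1 = 231; C(16,8) = 12,870.
Final answer: p(16)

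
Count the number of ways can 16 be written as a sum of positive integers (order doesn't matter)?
231

Explanation: Pentagonal recurrence p(n) = p(n−1) + p(n−2) − p(n−5) − p(n−7) + …: p(16) = p(15) + p(14) − p(11) − p(9) + p(4) + p(1) = 176 + 135 − 56 − 30 + 5 + 1 = 231.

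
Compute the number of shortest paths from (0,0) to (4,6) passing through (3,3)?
To (3,3): C(6,3)=20. From there: C(4,1)=4. Total: 80.

Answer: 80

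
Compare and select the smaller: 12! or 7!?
7!

Reasoning: 12!=479,001,600, 7!=5,040. 12! > 7!.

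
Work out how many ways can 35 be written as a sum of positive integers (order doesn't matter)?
Pentagonal recurrence p(n) = p(n−1) + p(n−2) − p(n−5) − p(n−7) + …: p(35) = p(34) + p(33) − p(30) − p(28) + p(23) + p(20) − p(13) − p(9) + p(0) = 12,310 + 10,143 − 5,604 − 3,718 + 1,255 + 627 − 101 − 30 + 1 = 14,883.
Final answer: 14,883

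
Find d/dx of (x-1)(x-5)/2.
(2x - 6)/2

Explanation: d/dx[(x-1)(x-5)] = (x-5) + (x-1) = 2x - 6. Dividing by 2 gives (2x - 6)/2.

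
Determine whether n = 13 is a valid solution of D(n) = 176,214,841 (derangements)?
No

Working:
D(13) = (13-1)·[D(12) + D(11)] = 12·[176,214,841 + 14,684,570] = 2,290,792,932, which does not equal 176,214,841.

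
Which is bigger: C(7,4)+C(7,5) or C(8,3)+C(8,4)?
C(8,3)+C(8,4)

Working:
First=56, Second=126.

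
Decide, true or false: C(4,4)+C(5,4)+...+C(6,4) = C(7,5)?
True

Working:
Hockey stick identity gives Σ = C(7,5) = 21; RHS C(7,5) = 21.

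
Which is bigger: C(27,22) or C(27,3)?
C(27,22)

Reasoning: C(27,22)=80,730, C(27,3)=2,925.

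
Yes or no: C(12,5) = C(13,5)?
No

Working:
LHS = C(12,5) = 792; RHS = C(13,5) = 1,287. 792 ≠ 1,287, so the statement does not hold.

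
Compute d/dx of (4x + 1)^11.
44(4x + 1)^10

Reasoning: Chain rule: 11(4x+1)^{10} × 4 = 44(4x+1)^{10}.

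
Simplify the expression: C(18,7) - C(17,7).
12,376

Reasoning: C(18,7) - C(17,7) = C(17,6) = 12,376.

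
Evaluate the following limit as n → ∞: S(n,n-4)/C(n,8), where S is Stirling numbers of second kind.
The leading term of S(n,n-4) as a polynomial in n is (7)!!·C(n,8), so the ratio → (7)!! = 105.
Final answer: 105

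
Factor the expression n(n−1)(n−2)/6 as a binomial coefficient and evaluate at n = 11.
C(n,3); C(11,3) = 165

Working:
n(n−1)(n−2)/6 = n!/(3!(n−3)!) = C(n,3). At n = 11: C(11,3) = 165.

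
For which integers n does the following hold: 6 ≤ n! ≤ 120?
3, 4, 5

Working:
n! is strictly increasing; 3! = 6 and 5! = 120, so valid n = 3, 4, 5.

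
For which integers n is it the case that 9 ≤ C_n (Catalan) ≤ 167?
4, 5, 6

Reasoning: C_3=5; C_4=14; C_5=42; C_6=132; C_7=429. So valid n = 4, 5, 6.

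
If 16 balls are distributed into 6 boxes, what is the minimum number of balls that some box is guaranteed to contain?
3

Pigeonhole: ⌈16/6⌉ = 3.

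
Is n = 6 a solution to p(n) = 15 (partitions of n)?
No

Solution: Pentagonal recurrence p(n) = p(n−1) + p(n−2) − p(n−5) − p(n−7) + …: p(6) = p(5) + p(4) − p(1) = 7 + 5 − 1 = 11, which does not equal 15.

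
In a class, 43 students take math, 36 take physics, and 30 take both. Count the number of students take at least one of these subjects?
49

Solution: |A∪B| = |A|+|B|-|A∩B| = 43+36-30 = 49.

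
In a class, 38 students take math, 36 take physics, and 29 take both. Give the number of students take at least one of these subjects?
45

Explanation: |A∪B| = |A|+|B|-|A∩B| = 38+36-29 = 45.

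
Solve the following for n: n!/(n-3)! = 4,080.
17

Solution: n!/(n-3)! = n×(n-1)×(n-2), a product of 3 consecutive integers ≈ (n−1)^3. 4,080^(1/3) + 1 ≈ 17.0; check n = 17: 17×16×15 = 4,080 ✓. So n = 17.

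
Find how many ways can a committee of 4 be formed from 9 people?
126

Reasoning: C(9,4) = 9! / (4! × (9-4)!)
         = 9! / (4! × 5!)
         = 126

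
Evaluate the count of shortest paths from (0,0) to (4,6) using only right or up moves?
Choose 4 rights from 10 moves: C(10,4) = 210.

Answer: 210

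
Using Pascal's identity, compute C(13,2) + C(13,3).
364

C(13,2) + C(13,3) = C(14,3) = 364.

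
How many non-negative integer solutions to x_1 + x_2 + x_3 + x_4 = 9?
220

Explanation: C(9+4-1, 4-1) = 220.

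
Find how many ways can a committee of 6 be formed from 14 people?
3,003

Explanation: C(14,6) = 14! / (6! × (14-6)!)
         = 14! / (6! × 8!)
         = 3,003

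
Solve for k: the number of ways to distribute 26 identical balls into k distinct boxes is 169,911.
Stars and bars: the count is C(26+k−1, k−1), increasing in k. k=4: C(29,3) = 3,654, k=5: C(30,4) = 27,405, k=6: C(31,5) = 169,911 ✓. So k = 6.

Answer: 6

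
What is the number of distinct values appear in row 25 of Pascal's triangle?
13
Row 25 has entries C(25,0)..C(25,25); by symmetry C(25,k)=C(25,25-k), giving 13 distinct values.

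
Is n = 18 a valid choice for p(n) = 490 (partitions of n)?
No

Explanation: Pentagonal recurrence p(n) = p(n−1) + p(n−2) − p(n−5) − p(n−7) + …: p(18) = p(17) + p(16) − p(13) − p(11) + p(6) + p(3) = 297 + 231 − 101 − 56 + 11 + 3 = 385, which does not equal 490.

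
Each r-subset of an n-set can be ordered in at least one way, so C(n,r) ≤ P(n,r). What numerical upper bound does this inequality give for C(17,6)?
8,910,720

Reasoning: P(17,6) = 17·16·15·14·13·12 = 8,910,720, so C(17,6) ≤ 8,910,720. (The bound is loose by a factor of 6! = 720: C(17,6) = 8,910,720/720 = 12,376.)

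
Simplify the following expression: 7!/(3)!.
840

Reasoning: This equals 7×6×...×4 = 840.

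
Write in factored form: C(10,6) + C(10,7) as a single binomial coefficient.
C(11,7)
By Pascal's identity: C(10,6) + C(10,7) = C(11,7) = 330.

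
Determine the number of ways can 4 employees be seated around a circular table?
6

Solution: Circular arrangements: (4-1)! = 6.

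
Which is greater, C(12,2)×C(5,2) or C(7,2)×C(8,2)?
C(12,2)×C(5,2)

Explanation: C(12,2)×C(5,2)=660, C(7,2)×C(8,2)=588.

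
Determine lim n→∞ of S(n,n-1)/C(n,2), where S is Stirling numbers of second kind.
1

Explanation: S(n,n-1) = C(n,2), so the limit is 1.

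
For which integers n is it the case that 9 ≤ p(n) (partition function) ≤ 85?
6, 7, 8, 9, 10, 11, 12

Reasoning: Tabulating p(n) via p(n) = p(n−1) + p(n−2) − p(n−5) − p(n−7) + …: p(5)=7; p(6)=11; p(7)=15; p(8)=22; p(9)=30; p(10)=42; p(11)=56; p(12)=77; p(13)=101. So valid n = 6, 7, 8, 9, 10, 11, 12.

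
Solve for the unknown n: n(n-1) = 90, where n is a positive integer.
n² − n − 90 = 0, so n = (1 ± √(1 + 4·90))/2 = (1 ± √361)/2 = (1 ± 19)/2, i.e. n = 10 or n = -9. Taking the positive root, n = 10 (check: 10×9 = 90).
Final answer: 10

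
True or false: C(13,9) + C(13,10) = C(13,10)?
False

Explanation: Pascal's identity gives C(14,10) = 1,001, whereas C(13,10) = 286.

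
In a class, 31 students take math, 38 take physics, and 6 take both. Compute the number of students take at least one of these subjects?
|A∪B| = |A|+|B|-|A∩B| = 31+38-6 = 63.

Answer: 63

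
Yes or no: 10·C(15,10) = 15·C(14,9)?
Yes
Absorption identity k·C(n,k) = n·C(n-1,k-1). LHS = 10·3003 = 30,030; RHS = 15·2002 = 30,030.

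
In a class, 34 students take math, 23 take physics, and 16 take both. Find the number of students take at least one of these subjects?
41

|A∪B| = |A|+|B|-|A∩B| = 34+23-16 = 41.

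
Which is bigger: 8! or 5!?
8!=40,320, 5!=120. 8! > 5!.

Answer: 8!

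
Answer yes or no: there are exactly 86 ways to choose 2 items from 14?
No

Explanation: C(14,2) = 91 ≠ 86.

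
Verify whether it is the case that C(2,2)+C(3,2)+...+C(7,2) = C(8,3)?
True
Hockey stick identity gives Σ = C(8,3) = 56; RHS C(8,3) = 56.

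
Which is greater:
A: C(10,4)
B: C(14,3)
B
A=C(10,4)=210, B=C(14,3)=364.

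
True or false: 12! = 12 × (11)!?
True

Explanation: By definition n! = n × (n-1)!, so 12! = 12 × 11!.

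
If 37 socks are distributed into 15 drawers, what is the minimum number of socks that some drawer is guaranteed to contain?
3

Working:
Pigeonhole: ⌈37/15⌉ = 3.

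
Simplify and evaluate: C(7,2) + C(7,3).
56

Solution: By Pascal's identity: C(8,3) = 56.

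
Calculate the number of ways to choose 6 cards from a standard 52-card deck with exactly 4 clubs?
529,815

Reasoning: 13 clubs and 39 non-clubs: C(13,4) × C(39,2) = 715 × 741 = 529,815.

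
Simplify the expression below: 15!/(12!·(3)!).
This is C(15,12) = 455.

Answer: 455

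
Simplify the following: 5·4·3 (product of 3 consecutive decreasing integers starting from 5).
60

Reasoning: This is P(5,3) = 5!/(2)! = 60.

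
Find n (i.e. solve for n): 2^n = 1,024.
10

Working:
2^10 = 1,024, so n = 10.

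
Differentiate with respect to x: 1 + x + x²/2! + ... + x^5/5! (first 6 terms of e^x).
Differentiating term by term gives the first 5 terms of e^x.

Answer: 1 + x + x²/2! + ... + x^4/4!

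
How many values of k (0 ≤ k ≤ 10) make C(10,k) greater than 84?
5
Row 10 is unimodal and symmetric about k=10/2. C(10,2)=45 ≤ 84; C(10,3)=120 > 84; by symmetry C(10,k) > 84 for k = 3..7. That's 7 - 3 + 1 = 5 values.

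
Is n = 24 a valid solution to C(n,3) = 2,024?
Yes

Working:
C(24,3) = 24·23·22/3! = 12,144/6 = 2,024, which equals 2,024.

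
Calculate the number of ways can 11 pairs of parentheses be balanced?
58,786
Using the Catalan number formula: C_n = C(2n, n) / (n+1)
C_11 = C(22, 11) / (11+1)
     = 705432 / 12
     = 58,786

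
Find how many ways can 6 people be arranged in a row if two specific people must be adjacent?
240

Working:
Treat pair as unit: (6-1)! arrangements × 2 internal orders = 240.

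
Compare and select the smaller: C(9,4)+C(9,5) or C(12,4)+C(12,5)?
C(9,4)+C(9,5)

Solution: First=252, Second=1,287.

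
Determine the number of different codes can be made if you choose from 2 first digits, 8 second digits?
16

By the multiplication principle: 2 × 8 = 16.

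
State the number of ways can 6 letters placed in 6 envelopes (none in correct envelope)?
Using D(n) = (n-1)[D(n-1) + D(n-2)]:
D(6) = (6-1) × [D(5) + D(4)]
      = 5 × [44 + 9]
      = 5 × 53
      = 265
Final answer: 265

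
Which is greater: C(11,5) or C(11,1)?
C(11,5)

Solution: C(11,5)=462, C(11,1)=11.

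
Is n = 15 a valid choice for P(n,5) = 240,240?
No

P(15,5) = 15·14·13·12·11 = 360,360, which does not equal 240,240.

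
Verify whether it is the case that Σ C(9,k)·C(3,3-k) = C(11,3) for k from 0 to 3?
False
Vandermonde's identity gives C(12,3) = 220; RHS C(11,3) = 165.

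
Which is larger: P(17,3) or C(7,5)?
P(17,3)

Reasoning: P(17,3)=4,080, C(7,5)=21.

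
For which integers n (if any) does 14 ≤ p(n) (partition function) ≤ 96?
Tabulating p(n) via p(n) = p(n−1) + p(n−2) − p(n−5) − p(n−7) + …: p(6)=11; p(7)=15; p(8)=22; p(9)=30; p(10)=42; p(11)=56; p(12)=77; p(13)=101. So valid n = 7, 8, 9, 10, 11, 12.
Final answer: 7, 8, 9, 10, 11, 12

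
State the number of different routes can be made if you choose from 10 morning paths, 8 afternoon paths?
80

By the multiplication principle: 10 × 8 = 80.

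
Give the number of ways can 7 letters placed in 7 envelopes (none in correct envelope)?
1,854

Using D(n) = (n-1)[D(n-1) + D(n-2)]:
D(7) = (7-1) × [D(6) + D(5)]
      = 6 × [265 + 44]
      = 6 × 309
      = 1,854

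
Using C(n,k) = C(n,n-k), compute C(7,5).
21

Solution: C(7,5) = C(7,2) = 21.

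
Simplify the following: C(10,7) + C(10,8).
By Pascal's identity: C(11,8) = 165.
Final answer: 165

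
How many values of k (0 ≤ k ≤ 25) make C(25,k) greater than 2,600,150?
6

Solution: Row 25 is unimodal and symmetric about k=25/2. C(25,9)=2,042,975 ≤ 2,600,150; C(25,10)=3,268,760 > 2,600,150; by symmetry C(25,k) > 2,600,150 for k = 10..15. That's 15 - 10 + 1 = 6 values.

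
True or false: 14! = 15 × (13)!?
False

Solution: 14! = 14 × 13! = 87,178,291,200, but 15 × 13! = 93,405,312,000.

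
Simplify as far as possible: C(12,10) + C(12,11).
78

Reasoning: By Pascal's identity: C(13,11) = 78.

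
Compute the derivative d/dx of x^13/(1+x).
(13x^12(1+x) - x^13)/(1+x)²
Quotient rule: [13x^{12}(1+x) - x^13]/(1+x)².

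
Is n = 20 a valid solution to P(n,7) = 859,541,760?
No

Explanation: P(20,7) = 20·19·18·17·16·15·14 = 390,700,800, which does not equal 859,541,760.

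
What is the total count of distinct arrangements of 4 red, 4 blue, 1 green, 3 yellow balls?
138,600
Multinomial: 12!/(4! × 4! × 1! × 3!) = 138,600.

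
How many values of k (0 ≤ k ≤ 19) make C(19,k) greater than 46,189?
6

Solution: Row 19 is unimodal and symmetric about k=19/2. C(19,6)=27,132 ≤ 46,189; C(19,7)=50,388 > 46,189; by symmetry C(19,k) > 46,189 for k = 7..12. That's 12 - 7 + 1 = 6 values.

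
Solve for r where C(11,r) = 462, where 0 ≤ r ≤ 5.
5

Explanation: C(11,r) is increasing for 0 ≤ r ≤ 5. Stepping up (C(11,r+1) = C(11,r)·(11−r)/(r+1)): C(11,1) = 11, C(11,2) = 55, C(11,3) = 165, C(11,4) = 330, C(11,5) = 462 ✓. So r = 5.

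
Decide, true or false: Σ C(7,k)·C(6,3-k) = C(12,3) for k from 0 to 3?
False

Vandermonde's identity gives C(13,3) = 286; RHS C(12,3) = 220.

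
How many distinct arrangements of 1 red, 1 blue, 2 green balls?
12

Working:
Multinomial: 4!/(1! × 1! × 2!) = 12.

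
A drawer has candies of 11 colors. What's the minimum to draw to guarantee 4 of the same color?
Worst case: 3 of each = 33. One more: 34.

Answer: 34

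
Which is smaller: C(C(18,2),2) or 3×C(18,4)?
C(C(18,2),2)=11,628, 3×C(18,4)=9,180.
Final answer: 3×C(18,4)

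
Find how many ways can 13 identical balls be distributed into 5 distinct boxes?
C(13+5-1, 5-1) = C(17, 4) = 2,380.

Answer: 2,380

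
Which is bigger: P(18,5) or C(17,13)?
P(18,5)

Explanation: P(18,5)=1,028,160, C(17,13)=2,380.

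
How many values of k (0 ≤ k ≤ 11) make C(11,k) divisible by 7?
2

Working:
Checking C(11,k) mod 7 for k = 0..11: divisible at k = 5, 6. That's 2 values.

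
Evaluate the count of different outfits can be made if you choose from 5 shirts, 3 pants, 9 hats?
135

Explanation: By the multiplication principle: 5 × 3 × 9 = 135.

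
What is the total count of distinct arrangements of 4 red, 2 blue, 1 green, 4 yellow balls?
Multinomial: 11!/(4! × 2! × 1! × 4!) = 34,650.
Final answer: 34,650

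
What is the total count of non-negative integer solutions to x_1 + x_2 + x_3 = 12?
91

Reasoning: C(12+3-1, 3-1) = 91.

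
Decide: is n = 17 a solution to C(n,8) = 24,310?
Yes

Working:
C(17,8) = 17·16·15·14·13·12·11·10/8! = 980,179,200/40,320 = 24,310, which equals 24,310.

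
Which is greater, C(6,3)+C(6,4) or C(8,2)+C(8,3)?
C(8,2)+C(8,3)

Explanation: First=35, Second=84.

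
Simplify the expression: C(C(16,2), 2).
7,140

Reasoning: C(16,2) = 120, then C(120, 2) = 7,140.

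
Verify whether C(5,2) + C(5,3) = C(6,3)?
True

Pascal's identity: LHS = 10 + 10 = 20; RHS = C(6,3) = 20. Both sides agree, so the statement holds.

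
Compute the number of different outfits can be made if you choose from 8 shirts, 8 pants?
64

Working:
By the multiplication principle: 8 × 8 = 64.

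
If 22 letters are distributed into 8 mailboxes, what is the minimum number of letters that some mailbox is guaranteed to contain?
3

Solution: Pigeonhole: ⌈22/8⌉ = 3.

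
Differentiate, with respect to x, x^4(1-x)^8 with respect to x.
4x^3(1-x)^8 - 8x^4(1-x)^7

Explanation: Product rule: 4x^{3}(1-x)^{8} + x^4·(-8)(1-x)^{7}.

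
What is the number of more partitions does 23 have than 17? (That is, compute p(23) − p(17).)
958
Pentagonal recurrence p(n) = p(n−1) + p(n−2) − p(n−5) − p(n−7) + …: p(23) = p(22) + p(21) − p(18) − p(16) + p(11) + p(8) − p(1) = 1,002 + 792 − 385 − 231 + 56 + 22 − 1 = 1,255.
p(17) = p(16) + p(15) − p(12) − p(10) + p(5) + p(2) = 231 + 176 − 77 − 42 + 7 + 2 = 297.
Difference = 1,255 − 297 = 958.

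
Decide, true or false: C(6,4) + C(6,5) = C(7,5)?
True

Explanation: Pascal's identity: LHS = 15 + 6 = 21; RHS = C(7,5) = 21. Both sides agree, so the statement holds.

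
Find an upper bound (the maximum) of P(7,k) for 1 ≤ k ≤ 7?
5,040

Working:
P(7,k) increases in k, so maximum at k = 7: 7! = 5,040.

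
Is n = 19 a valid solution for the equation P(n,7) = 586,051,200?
No

Explanation: P(19,7) = 19·18·17·16·15·14·13 = 253,955,520, which does not equal 586,051,200.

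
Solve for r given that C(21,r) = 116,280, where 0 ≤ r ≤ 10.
C(21,r) is increasing for 0 ≤ r ≤ 10. Stepping up (C(21,r+1) = C(21,r)·(21−r)/(r+1)): C(21,1) = 21, C(21,2) = 210, C(21,3) = 1,330, C(21,4) = 5,985, C(21,5) = 20,349, C(21,6) = 54,264, C(21,7) = 116,280 ✓. So r = 7.

Answer: 7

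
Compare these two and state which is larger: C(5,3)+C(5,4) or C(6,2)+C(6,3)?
C(6,2)+C(6,3)

Working:
First=15, Second=35.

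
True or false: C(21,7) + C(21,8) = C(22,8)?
True
Pascal's identity C(n,k) + C(n,k+1) = C(n+1,k+1): 116,280 + 203,490 = 319,770 = C(22,8).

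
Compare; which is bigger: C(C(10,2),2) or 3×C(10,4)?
C(C(10,2),2)=990, 3×C(10,4)=630.

Answer: C(C(10,2),2)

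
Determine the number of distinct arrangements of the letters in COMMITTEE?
45,360

Reasoning: Word has 9 letters (C=1, O=1, M=2, I=1, T=2, E=2). Arrangements: 9!/Π(k!) = 45,360.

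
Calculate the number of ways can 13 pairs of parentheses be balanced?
Using the Catalan number formula: C_n = C(2n, n) / (n+1)
C_13 = C(26, 13) / (13+1)
     = 10400600 / 14
     = 742,900

Answer: 742,900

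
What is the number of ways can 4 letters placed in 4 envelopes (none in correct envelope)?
9
Using D(n) = (n-1)[D(n-1) + D(n-2)]:
D(4) = (4-1) × [D(3) + D(2)]
      = 3 × [2 + 1]
      = 3 × 3
      = 9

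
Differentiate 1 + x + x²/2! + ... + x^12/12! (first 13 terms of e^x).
1 + x + x²/2! + ... + x^11/11!
Differentiating term by term gives the first 12 terms of e^x.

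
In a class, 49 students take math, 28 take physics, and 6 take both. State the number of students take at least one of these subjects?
71
|A∪B| = |A|+|B|-|A∩B| = 49+28-6 = 71.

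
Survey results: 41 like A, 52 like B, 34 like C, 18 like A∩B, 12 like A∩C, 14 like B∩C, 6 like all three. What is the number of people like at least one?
|A∪B∪C| = 41+52+34-18-12-14+6 = 89.

Answer: 89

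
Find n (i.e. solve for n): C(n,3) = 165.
C(n,3) = n(n−1)(n−2)/3! is increasing in n, and n(n−1)(n−2) = 3!·165 = 990 ≈ (n−1)^3 gives n ≈ 11.0. Check: C(9,3) = 84, C(10,3) = 120, C(11,3) = 165 ✓. So n = 11.
Final answer: 11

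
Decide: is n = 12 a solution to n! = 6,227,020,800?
12! = 12·11! = 12·39,916,800 = 479,001,600, which does not equal 6,227,020,800.

Answer: No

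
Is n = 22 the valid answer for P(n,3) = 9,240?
Yes

Reasoning: P(22,3) = 22·21·20 = 9,240, which equals 9,240.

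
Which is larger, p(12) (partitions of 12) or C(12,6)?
C(12,6)

Pentagonal recurrence p(n) = p(n−1) + p(n−2) − p(n−5) − p(n−7) + …: p(12) = p(11) + p(10) − p(7) − p(5) + p(0) = 56 + 42 − 15 − 7 + 1 = 77; C(12,6) = 924.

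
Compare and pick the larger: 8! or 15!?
15!

Solution: 8!=40,320, 15!=1,307,674,368,000. 15! > 8!.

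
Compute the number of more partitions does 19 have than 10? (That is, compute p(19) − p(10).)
448

Explanation: Pentagonal recurrence p(n) = p(n−1) + p(n−2) − p(n−5) − p(n−7) + …: p(19) = p(18) + p(17) − p(14) − p(12) + p(7) + p(4) = 385 + 297 − 135 − 77 + 15 + 5 = 490.
p(10) = p(9) + p(8) − p(5) − p(3) = 30 + 22 − 7 − 3 = 42.
Difference = 490 − 42 = 448.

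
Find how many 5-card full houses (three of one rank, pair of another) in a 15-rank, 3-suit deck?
630

Explanation: Triple rank: 15. Triple suits: C(3,3)=1. Pair rank: 14. Pair suits: C(3,2)=3. Total: 630.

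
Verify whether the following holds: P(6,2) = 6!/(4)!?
True
Permutation formula P(n,k) = n!/(n-k)!: 6!/4! = 720/24 = 30 = P(6,2). The statement holds.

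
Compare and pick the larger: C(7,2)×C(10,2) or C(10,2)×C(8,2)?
C(10,2)×C(8,2)

Working:
C(7,2)×C(10,2)=945, C(10,2)×C(8,2)=1,260.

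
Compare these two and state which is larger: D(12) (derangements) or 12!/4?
D(12)

Reasoning: D(12) = (12-1)·[D(11) + D(10)] = 11·[14,684,570 + 1,334,961] = 176,214,841; 12!/4 = 479,001,600/4 = 119,750,400.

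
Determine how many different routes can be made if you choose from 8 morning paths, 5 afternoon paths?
40

By the multiplication principle: 8 × 5 = 40.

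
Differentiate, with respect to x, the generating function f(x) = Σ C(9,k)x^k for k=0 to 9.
Σ k·C(9,k)x^(k-1) for k=1 to 9

Reasoning: Term-by-term differentiation gives Σ k·C(9,k)x^{k-1} for k=1 to 9.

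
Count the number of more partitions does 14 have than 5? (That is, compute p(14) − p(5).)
128

Solution: Pentagonal recurrence p(n) = p(n−1) + p(n−2) − p(n−5) − p(n−7) + …: p(14) = p(13) + p(12) − p(9) − p(7) + p(2) = 101 + 77 − 30 − 15 + 2 = 135.
p(5) = p(4) + p(3) − p(0) = 5 + 3 − 1 = 7.
Difference = 135 − 7 = 128.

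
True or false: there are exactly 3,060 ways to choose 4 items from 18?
True

C(18,4) = 3,060.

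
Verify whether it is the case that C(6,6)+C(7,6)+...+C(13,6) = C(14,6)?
False

Working:
Hockey stick identity gives Σ = C(14,7) = 3,432; RHS C(14,6) = 3,003.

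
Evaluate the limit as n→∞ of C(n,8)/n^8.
C(n,8) ≈ n^8/8! for large n. Limit = 1/8! = 1/40320.

Answer: 1/40320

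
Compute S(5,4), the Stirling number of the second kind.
10
Using the Stirling recurrence: S(n,k) = k·S(n-1,k) + S(n-1,k-1)
S(5,4) = 4·S(4,4) + S(4,3)
         = 4·1 + 6
         = 4 + 6
         = 10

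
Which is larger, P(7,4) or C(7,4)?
P(7,4)

Working:
P(7,4)=840, C(7,4)=35.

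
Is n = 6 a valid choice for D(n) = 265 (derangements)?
Yes

D(6) = (6-1)·[D(5) + D(4)] = 5·[44 + 9] = 265, which equals 265.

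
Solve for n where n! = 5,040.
7

n! is strictly increasing. 5! = 120, 6! = 720, 7! = 5,040 ✓. So n = 7.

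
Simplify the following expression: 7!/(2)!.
2,520

Solution: This equals 7×6×...×3 = 2,520.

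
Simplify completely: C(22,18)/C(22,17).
5/18

C(n,k+1)/C(n,k) = (n−k)/(k+1). Here (22−17)/(17+1) = 5/18 = 5/18.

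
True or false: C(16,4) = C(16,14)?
False

Reasoning: C(16,4) = 1,820 but C(16,14) = 120; symmetry gives C(16,4) = C(16,12), not C(16,14).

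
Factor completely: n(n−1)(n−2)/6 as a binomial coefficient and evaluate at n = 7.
C(n,3); C(7,3) = 35

Explanation: n(n−1)(n−2)/6 = n!/(3!(n−3)!) = C(n,3). At n = 7: C(7,3) = 35.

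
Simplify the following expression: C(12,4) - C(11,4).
165

Reasoning: C(12,4) - C(11,4) = C(11,3) = 165.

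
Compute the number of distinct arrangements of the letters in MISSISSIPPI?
34,650
Word has 11 letters (M=1, I=4, S=4, P=2). Arrangements: 11!/Π(k!) = 34,650.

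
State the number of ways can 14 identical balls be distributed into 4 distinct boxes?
680

Explanation: C(14+4-1, 4-1) = C(17, 3) = 680.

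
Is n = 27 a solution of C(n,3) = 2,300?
C(27,3) = 27·26·25/3! = 17,550/6 = 2,925, which does not equal 2,300.
Final answer: No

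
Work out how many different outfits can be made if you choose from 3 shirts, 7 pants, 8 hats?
168

Solution: By the multiplication principle: 3 × 7 × 8 = 168.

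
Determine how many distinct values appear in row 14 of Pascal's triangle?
8

Working:
Row 14 has entries C(14,0)..C(14,14); by symmetry C(14,k)=C(14,14-k), giving 8 distinct values.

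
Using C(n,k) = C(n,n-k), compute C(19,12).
50,388

Reasoning: C(19,12) = C(19,7) = 50,388.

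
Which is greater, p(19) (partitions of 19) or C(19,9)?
C(19,9)

Explanation: Pentagonal recurrence p(n) = p(n−1) + p(n−2) − p(n−5) − p(n−7) + …: p(19) = p(18) + p(17) − p(14) − p(12) + p(7) + p(4) = 385 + 297 − 135 − 77 + 15 + 5 = 490; C(19,9) = 92,378.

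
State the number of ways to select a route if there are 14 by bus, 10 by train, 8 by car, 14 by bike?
46

Reasoning: By the addition principle: 14 + 10 + 8 + 14 = 46.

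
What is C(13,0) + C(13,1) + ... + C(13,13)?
8,192

Sum of binomial coefficients = 2^13 = 8,192.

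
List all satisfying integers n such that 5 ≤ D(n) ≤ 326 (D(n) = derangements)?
4, 5, 6

Solution: Using D(n) = (n−1)[D(n−1) + D(n−2)] with D(1)=0, D(2)=1: D(3)=2; D(4)=9; D(5)=44; D(6)=265; D(7)=1,854. So valid n = 4, 5, 6.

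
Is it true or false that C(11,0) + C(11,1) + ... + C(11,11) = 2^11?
True
Binomial theorem with x = y = 1: Σ C(11,i) = (1+1)^11 = 2^11 = 2,048. The statement holds.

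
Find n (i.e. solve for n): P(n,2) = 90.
10

Working:
P(n,2) = n(n−1) is increasing in n; n(n−1) ≈ (n−0.5)^2 = 90 gives n ≈ 10.0. Check: P(8,2) = 56, P(9,2) = 72, P(10,2) = 90 ✓. So n = 10.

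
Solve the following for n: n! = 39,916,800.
11

Reasoning: n! is strictly increasing. 9! = 362,880, 10! = 3,628,800, 11! = 39,916,800 ✓. So n = 11.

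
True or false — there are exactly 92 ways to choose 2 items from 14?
C(14,2) = 91 ≠ 92.

Answer: False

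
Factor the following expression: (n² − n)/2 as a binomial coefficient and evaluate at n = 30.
C(n,2); C(30,2) = 435

Working:
(n² − n)/2 = n(n−1)/2 = C(n,2). At n = 30: C(30,2) = 435.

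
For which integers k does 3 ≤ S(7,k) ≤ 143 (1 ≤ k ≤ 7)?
2, 5, 6
S(7,1)=1; S(7,2)=63; S(7,3)=301; S(7,4)=350; S(7,5)=140; S(7,6)=21; S(7,7)=1. So valid k = 2, 5, 6.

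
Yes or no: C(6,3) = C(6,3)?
Yes

Working:
Symmetry C(n,k) = C(n,n-k): C(6,3) = 20 and C(6,3) = 20. Both sides agree, so the statement holds.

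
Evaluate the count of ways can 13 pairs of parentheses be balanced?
742,900

Solution: Using the Catalan number formula: C_n = C(2n, n) / (n+1)
C_13 = C(26, 13) / (13+1)
     = 10400600 / 14
     = 742,900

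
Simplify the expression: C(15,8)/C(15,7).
C(n,k+1)/C(n,k) = (n−k)/(k+1). Here (15−7)/(7+1) = 8/8 = 1.
Final answer: 1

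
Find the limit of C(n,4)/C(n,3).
∞
C(n,4)/C(n,3) = (n-3)/4 → ∞ as n → ∞.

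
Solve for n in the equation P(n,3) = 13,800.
P(n,3) = n(n−1)(n−2) is increasing in n; n(n−1)(n−2) ≈ (n−1)^3 = 13,800 gives n ≈ 25.0. Check: P(23,3) = 10,626, P(24,3) = 12,144, P(25,3) = 13,800 ✓. So n = 25.

Answer: 25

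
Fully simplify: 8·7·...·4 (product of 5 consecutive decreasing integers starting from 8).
This is P(8,5) = 8!/(3)! = 6,720.
Final answer: 6,720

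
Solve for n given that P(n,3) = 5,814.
19

Solution: P(n,3) = n(n−1)(n−2) is increasing in n; n(n−1)(n−2) ≈ (n−1)^3 = 5,814 gives n ≈ 19.0. Check: P(17,3) = 4,080, P(18,3) = 4,896, P(19,3) = 5,814 ✓. So n = 19.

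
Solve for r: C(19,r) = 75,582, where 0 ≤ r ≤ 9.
C(19,r) is increasing for 0 ≤ r ≤ 9. Stepping up (C(19,r+1) = C(19,r)·(19−r)/(r+1)): C(19,1) = 19, C(19,2) = 171, C(19,3) = 969, C(19,4) = 3,876, C(19,5) = 11,628, C(19,6) = 27,132, C(19,7) = 50,388, C(19,8) = 75,582 ✓. So r = 8.

Answer: 8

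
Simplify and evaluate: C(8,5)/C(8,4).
4/5

Working:
C(n,k+1)/C(n,k) = (n−k)/(k+1). Here (8−4)/(4+1) = 4/5 = 4/5.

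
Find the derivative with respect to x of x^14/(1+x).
(14x^13(1+x) - x^14)/(1+x)²

Explanation: Quotient rule: [14x^{13}(1+x) - x^14]/(1+x)².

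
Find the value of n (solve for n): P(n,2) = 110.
11

Reasoning: P(n,2) = n(n−1) is increasing in n; n(n−1) ≈ (n−0.5)^2 = 110 gives n ≈ 11.0. Check: P(9,2) = 72, P(10,2) = 90, P(11,2) = 110 ✓. So n = 11.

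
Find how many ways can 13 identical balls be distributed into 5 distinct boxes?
2,380

Reasoning: C(13+5-1, 5-1) = C(17, 4) = 2,380.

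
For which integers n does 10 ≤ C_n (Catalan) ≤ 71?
C_3=5; C_4=14; C_5=42; C_6=132. So valid n = 4, 5.

Answer: 4, 5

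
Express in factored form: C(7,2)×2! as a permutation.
P(7,2)

C(7,2)×2! = [7!/(2!(5)!)]×2! = 7!/(5)! = P(7,2) = 42.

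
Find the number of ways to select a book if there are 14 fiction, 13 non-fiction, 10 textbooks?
37

Working:
By the addition principle: 14 + 13 + 10 = 37.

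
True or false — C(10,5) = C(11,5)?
False

Working:
LHS = C(10,5) = 252; RHS = C(11,5) = 462. 252 ≠ 462, so the statement does not hold.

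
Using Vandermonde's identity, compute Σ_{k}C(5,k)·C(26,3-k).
= C(5+26,3) = C(31,3) = 4,495.
Final answer: 4,495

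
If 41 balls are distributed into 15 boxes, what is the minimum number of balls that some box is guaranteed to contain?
3

Solution: Pigeonhole: ⌈41/15⌉ = 3.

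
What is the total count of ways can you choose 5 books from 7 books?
21

C(7,5) = 7! / (5! × (7-5)!)
         = 7! / (5! × 2!)
         = 21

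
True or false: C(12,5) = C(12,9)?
False

Explanation: C(12,5) = 792 but C(12,9) = 220; symmetry gives C(12,5) = C(12,7), not C(12,9).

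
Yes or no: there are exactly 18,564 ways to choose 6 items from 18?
Yes

Solution: C(18,6) = 18,564.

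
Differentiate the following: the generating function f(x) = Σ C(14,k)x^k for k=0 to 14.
Term-by-term differentiation gives Σ k·C(14,k)x^{k-1} for k=1 to 14.
Final answer: Σ k·C(14,k)x^(k-1) for k=1 to 14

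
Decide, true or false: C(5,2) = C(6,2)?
LHS = C(5,2) = 10; RHS = C(6,2) = 15. 10 ≠ 15, so the statement does not hold.

Answer: False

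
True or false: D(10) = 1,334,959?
Derangements of 10 elements: D(10) = (10-1)·[D(9) + D(8)] = 9·[133,496 + 14,833] = 1,334,961.

Answer: False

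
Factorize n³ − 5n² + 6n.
n(n − 2)(n − 3)

Reasoning: n³ − 5n² + 6n = n(n² − 5n + 6) = n(n − 2)(n − 3).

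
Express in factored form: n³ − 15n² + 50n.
n(n − 5)(n − 10)

n³ − 15n² + 50n = n(n² − 15n + 50) = n(n − 5)(n − 10).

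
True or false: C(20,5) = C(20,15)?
C(20,5) = C(20,20-5) by the symmetry property; both equal 15,504.

Answer: True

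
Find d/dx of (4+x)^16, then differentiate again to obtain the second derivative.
240(4+x)^14

Solution: First derivative: 16(4+x)^{15}. Second derivative: 16·15·(4+x)^{14} = 240(4+x)^{14}.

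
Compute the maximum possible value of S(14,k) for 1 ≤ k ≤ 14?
63,436,373

Reasoning: Row S(14,k) for k = 1..14 (via S(n,k) = k·S(n−1,k) + S(n−1,k−1)): 1, 8,191, 788,970, 10,391,745, 40,075,035, 63,436,373, 49,329,280, 20,912,320, 5,135,130, 752,752, 66,066, 3,367, 91, 1. The row is unimodal; maximum at k = 6: 63,436,373.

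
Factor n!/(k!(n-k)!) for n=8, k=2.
C(8,2) = 28

Solution: This is the binomial coefficient C(8,2) = 28.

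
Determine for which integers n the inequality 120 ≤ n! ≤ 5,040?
5, 6, 7
n! is strictly increasing; 5! = 120 and 7! = 5,040, so valid n = 5, 6, 7.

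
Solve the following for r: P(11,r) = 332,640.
6

Working:
P(11,r) = 11·10·…·(11−r+1), a product of r factors. Multiplying down from 11: 11 = 11; 11·10 = 110; 11·10·9 = 990; 11·10·9·8 = 7,920; 11·10·9·8·7 = 55,440; 11·10·9·8·7·6 = 332,640 ✓ (6 factors). So r = 6.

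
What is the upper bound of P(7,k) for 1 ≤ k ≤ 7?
P(7,k) increases in k, so maximum at k = 7: 7! = 5,040.
Final answer: 5,040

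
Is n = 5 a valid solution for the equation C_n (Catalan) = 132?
No

Working:
C_5 = C(10,5)/(5+1) = 252/6 = 42, which does not equal 132.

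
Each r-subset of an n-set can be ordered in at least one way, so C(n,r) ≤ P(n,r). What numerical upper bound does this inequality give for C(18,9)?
17,643,225,600

P(18,9) = 18·17·16·15·14·13·12·11·10 = 17,643,225,600, so C(18,9) ≤ 17,643,225,600. (The bound is loose by a factor of 9! = 362,880: C(18,9) = 17,643,225,600/362,880 = 48,620.)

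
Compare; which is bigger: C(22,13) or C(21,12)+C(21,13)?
Equal

Working:
By Pascal's identity: C(22,13) = C(21,12)+C(21,13) = 497,420. Equal.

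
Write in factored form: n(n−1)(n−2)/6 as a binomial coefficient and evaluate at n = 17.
C(n,3); C(17,3) = 680

n(n−1)(n−2)/6 = n!/(3!(n−3)!) = C(n,3). At n = 17: C(17,3) = 680.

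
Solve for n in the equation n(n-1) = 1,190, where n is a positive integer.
n² − n − 1,190 = 0, so n = (1 ± √(1 + 4·1,190))/2 = (1 ± √4,761)/2 = (1 ± 69)/2, i.e. n = 35 or n = -34. Taking the positive root, n = 35 (check: 35×34 = 1,190).

Answer: 35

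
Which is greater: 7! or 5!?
7!

Reasoning: 7!=5,040, 5!=120. 7! > 5!.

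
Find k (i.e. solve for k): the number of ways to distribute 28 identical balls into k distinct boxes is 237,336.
6
Stars and bars: the count is C(28+k−1, k−1), increasing in k. k=4: C(31,3) = 4,495, k=5: C(32,4) = 35,960, k=6: C(33,5) = 237,336 ✓. So k = 6.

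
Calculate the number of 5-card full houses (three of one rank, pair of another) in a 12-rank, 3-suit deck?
Triple rank: 12. Triple suits: C(3,3)=1. Pair rank: 11. Pair suits: C(3,2)=3. Total: 396.
Final answer: 396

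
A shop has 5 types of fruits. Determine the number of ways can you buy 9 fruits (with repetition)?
715
Stars and bars: C(9+5-1, 9) = C(13, 9) = 715.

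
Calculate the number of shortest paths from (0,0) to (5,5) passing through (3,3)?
120

Reasoning: To (3,3): C(6,3)=20. From there: C(4,2)=6. Total: 120.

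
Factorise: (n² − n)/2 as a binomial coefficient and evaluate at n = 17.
C(n,2); C(17,2) = 136

Solution: (n² − n)/2 = n(n−1)/2 = C(n,2). At n = 17: C(17,2) = 136.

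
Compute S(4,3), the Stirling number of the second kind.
6
Using the Stirling recurrence: S(n,k) = k·S(n-1,k) + S(n-1,k-1)
S(4,3) = 3·S(3,3) + S(3,2)
         = 3·1 + 3
         = 3 + 3
         = 6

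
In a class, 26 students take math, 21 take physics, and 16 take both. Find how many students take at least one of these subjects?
31

Solution: |A∪B| = |A|+|B|-|A∩B| = 26+21-16 = 31.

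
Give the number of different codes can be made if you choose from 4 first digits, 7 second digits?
28

By the multiplication principle: 4 × 7 = 28.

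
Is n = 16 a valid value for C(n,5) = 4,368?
C(16,5) = 16·15·14·13·12/5! = 524,160/120 = 4,368, which equals 4,368.
Final answer: Yes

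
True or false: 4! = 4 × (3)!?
True
By definition n! = n × (n-1)!, so 4! = 4 × 3!.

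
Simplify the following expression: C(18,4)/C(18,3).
C(n,k+1)/C(n,k) = (n−k)/(k+1). Here (18−3)/(3+1) = 15/4 = 15/4.

Answer: 15/4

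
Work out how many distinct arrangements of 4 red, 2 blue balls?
15

Explanation: Multinomial: 6!/(4! × 2!) = 15.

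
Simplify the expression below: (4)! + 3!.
(4)! + 3! = (4)·3! + 3! = (4+1)·3! = 5·3! = 30.
Final answer: 30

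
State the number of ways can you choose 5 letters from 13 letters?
1,287

Solution: C(13,5) = 13! / (5! × (13-5)!)
         = 13! / (5! × 8!)
         = 1,287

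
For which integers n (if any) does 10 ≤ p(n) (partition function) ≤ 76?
6, 7, 8, 9, 10, 11

Working:
Tabulating p(n) via p(n) = p(n−1) + p(n−2) − p(n−5) − p(n−7) + …: p(5)=7; p(6)=11; p(7)=15; p(8)=22; p(9)=30; p(10)=42; p(11)=56; p(12)=77. So valid n = 6, 7, 8, 9, 10, 11.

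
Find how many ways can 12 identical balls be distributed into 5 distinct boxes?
1,820

Solution: C(12+5-1, 5-1) = C(16, 4) = 1,820.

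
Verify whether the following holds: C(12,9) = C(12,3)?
True

Solution: Symmetry C(n,k) = C(n,n-k): C(12,9) = 220 and C(12,3) = 220. Both sides agree, so the statement holds.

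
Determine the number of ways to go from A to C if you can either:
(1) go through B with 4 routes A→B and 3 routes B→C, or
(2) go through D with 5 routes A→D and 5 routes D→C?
Route via B: 4×3=12. Route via D: 5×5=25. Total: 37.
Final answer: 37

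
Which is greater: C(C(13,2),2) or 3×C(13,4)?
C(C(13,2),2)

Explanation: C(C(13,2),2)=3,003, 3×C(13,4)=2,145.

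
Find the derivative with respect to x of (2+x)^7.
7(2+x)^6
Using the power rule: d/dx (2+x)^7 = 7(2+x)^{6}.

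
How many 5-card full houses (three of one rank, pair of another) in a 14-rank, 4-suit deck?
Triple rank: 14. Triple suits: C(4,3)=4. Pair rank: 13. Pair suits: C(4,2)=6. Total: 4,368.

Answer: 4,368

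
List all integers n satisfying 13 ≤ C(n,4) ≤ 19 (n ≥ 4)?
C(5,4)=5; C(6,4)=15; C(7,4)=35. So valid n = 6.
Final answer: 6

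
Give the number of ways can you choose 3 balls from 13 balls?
286

C(13,3) = 13! / (3! × (13-3)!)
         = 13! / (3! × 10!)
         = 286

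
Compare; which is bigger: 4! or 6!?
6!

Working:
4!=24, 6!=720. 6! > 4!.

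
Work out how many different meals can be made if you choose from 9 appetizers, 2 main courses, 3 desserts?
By the multiplication principle: 9 × 2 × 3 = 54.

Answer: 54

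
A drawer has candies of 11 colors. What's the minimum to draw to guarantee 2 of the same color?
Worst case: 1 of each = 11. One more: 12.

Answer: 12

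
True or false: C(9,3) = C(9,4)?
False

Working:
C(9,3) = 84 but C(9,4) = 126; symmetry gives C(9,3) = C(9,6), not C(9,4).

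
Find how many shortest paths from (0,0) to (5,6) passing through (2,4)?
150

Solution: To (2,4): C(6,2)=15. From there: C(5,3)=10. Total: 150.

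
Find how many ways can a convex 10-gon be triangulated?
1,430

Explanation: Using the Catalan number formula: C_n = C(2n, n) / (n+1)
C_8 = C(16, 8) / (8+1)
     = 12870 / 9
     = 1,430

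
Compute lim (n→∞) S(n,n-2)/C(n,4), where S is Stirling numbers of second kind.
3

Explanation: The leading term of S(n,n-2) as a polynomial in n is (3)!!·C(n,4), so the ratio → (3)!! = 3.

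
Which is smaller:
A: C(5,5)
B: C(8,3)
A

Solution: A=C(5,5)=1, B=C(8,3)=56.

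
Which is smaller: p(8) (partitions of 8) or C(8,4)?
p(8)
Pentagonal recurrence p(n) = p(n−1) + p(n−2) − p(n−5) − p(n−7) + …: p(8) = p(7) + p(6) − p(3) − p(1) = 15 + 11 − 3 − 1 = 22; C(8,4) = 70.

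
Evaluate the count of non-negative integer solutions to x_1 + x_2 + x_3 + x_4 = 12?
C(12+4-1, 4-1) = 455.
Final answer: 455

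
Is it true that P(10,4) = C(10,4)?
P(10,4) = 5,040 but C(10,4) = 210; they differ by a factor of 4! = 24, so the statement does not hold.
Final answer: False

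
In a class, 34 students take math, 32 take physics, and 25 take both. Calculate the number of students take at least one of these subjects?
41
|A∪B| = |A|+|B|-|A∩B| = 34+32-25 = 41.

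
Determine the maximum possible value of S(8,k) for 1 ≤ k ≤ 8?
1,701

Working:
Row S(8,k) for k = 1..8 (via S(n,k) = k·S(n−1,k) + S(n−1,k−1)): 1, 127, 966, 1,701, 1,050, 266, 28, 1. The row is unimodal; maximum at k = 4: 1,701.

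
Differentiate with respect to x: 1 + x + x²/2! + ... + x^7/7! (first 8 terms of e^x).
1 + x + x²/2! + ... + x^6/6!

Reasoning: Differentiating term by term gives the first 7 terms of e^x.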